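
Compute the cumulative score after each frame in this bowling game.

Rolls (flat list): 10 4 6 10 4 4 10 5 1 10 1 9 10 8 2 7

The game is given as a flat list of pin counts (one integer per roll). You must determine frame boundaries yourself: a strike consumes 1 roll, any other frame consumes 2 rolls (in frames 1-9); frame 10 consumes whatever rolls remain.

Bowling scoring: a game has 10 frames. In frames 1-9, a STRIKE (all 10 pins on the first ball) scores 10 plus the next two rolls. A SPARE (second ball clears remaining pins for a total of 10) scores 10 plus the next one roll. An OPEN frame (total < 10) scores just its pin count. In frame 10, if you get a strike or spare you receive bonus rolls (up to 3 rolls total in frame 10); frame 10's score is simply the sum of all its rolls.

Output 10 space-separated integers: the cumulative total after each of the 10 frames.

Frame 1: STRIKE. 10 + next two rolls (4+6) = 20. Cumulative: 20
Frame 2: SPARE (4+6=10). 10 + next roll (10) = 20. Cumulative: 40
Frame 3: STRIKE. 10 + next two rolls (4+4) = 18. Cumulative: 58
Frame 4: OPEN (4+4=8). Cumulative: 66
Frame 5: STRIKE. 10 + next two rolls (5+1) = 16. Cumulative: 82
Frame 6: OPEN (5+1=6). Cumulative: 88
Frame 7: STRIKE. 10 + next two rolls (1+9) = 20. Cumulative: 108
Frame 8: SPARE (1+9=10). 10 + next roll (10) = 20. Cumulative: 128
Frame 9: STRIKE. 10 + next two rolls (8+2) = 20. Cumulative: 148
Frame 10: SPARE. Sum of all frame-10 rolls (8+2+7) = 17. Cumulative: 165

Answer: 20 40 58 66 82 88 108 128 148 165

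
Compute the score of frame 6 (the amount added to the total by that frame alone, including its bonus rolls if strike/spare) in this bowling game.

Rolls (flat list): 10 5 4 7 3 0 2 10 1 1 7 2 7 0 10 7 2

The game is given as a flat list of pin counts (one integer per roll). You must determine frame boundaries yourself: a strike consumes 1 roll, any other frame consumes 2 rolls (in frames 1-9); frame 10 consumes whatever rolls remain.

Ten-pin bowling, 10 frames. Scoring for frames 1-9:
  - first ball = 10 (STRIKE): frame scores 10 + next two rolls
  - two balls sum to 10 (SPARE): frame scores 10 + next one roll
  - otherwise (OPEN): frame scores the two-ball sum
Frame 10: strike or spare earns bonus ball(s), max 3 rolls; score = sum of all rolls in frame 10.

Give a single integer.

Frame 1: STRIKE. 10 + next two rolls (5+4) = 19. Cumulative: 19
Frame 2: OPEN (5+4=9). Cumulative: 28
Frame 3: SPARE (7+3=10). 10 + next roll (0) = 10. Cumulative: 38
Frame 4: OPEN (0+2=2). Cumulative: 40
Frame 5: STRIKE. 10 + next two rolls (1+1) = 12. Cumulative: 52
Frame 6: OPEN (1+1=2). Cumulative: 54
Frame 7: OPEN (7+2=9). Cumulative: 63
Frame 8: OPEN (7+0=7). Cumulative: 70

Answer: 2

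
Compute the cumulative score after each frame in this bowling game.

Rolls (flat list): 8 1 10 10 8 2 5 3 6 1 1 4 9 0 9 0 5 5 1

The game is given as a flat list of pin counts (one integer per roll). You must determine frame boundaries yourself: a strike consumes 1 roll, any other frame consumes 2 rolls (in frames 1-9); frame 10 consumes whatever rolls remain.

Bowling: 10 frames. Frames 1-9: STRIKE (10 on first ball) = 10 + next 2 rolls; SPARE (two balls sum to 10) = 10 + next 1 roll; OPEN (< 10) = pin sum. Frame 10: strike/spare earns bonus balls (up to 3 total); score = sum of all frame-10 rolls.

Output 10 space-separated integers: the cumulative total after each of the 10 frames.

Frame 1: OPEN (8+1=9). Cumulative: 9
Frame 2: STRIKE. 10 + next two rolls (10+8) = 28. Cumulative: 37
Frame 3: STRIKE. 10 + next two rolls (8+2) = 20. Cumulative: 57
Frame 4: SPARE (8+2=10). 10 + next roll (5) = 15. Cumulative: 72
Frame 5: OPEN (5+3=8). Cumulative: 80
Frame 6: OPEN (6+1=7). Cumulative: 87
Frame 7: OPEN (1+4=5). Cumulative: 92
Frame 8: OPEN (9+0=9). Cumulative: 101
Frame 9: OPEN (9+0=9). Cumulative: 110
Frame 10: SPARE. Sum of all frame-10 rolls (5+5+1) = 11. Cumulative: 121

Answer: 9 37 57 72 80 87 92 101 110 121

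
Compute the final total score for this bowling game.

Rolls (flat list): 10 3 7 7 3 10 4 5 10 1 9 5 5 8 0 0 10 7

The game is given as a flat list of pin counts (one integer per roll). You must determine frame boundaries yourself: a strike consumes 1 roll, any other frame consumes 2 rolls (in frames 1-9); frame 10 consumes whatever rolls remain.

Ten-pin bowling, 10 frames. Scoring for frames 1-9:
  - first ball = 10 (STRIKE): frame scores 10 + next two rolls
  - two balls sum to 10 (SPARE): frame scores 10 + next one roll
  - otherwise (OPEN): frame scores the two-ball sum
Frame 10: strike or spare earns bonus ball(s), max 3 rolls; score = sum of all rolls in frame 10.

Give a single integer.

Frame 1: STRIKE. 10 + next two rolls (3+7) = 20. Cumulative: 20
Frame 2: SPARE (3+7=10). 10 + next roll (7) = 17. Cumulative: 37
Frame 3: SPARE (7+3=10). 10 + next roll (10) = 20. Cumulative: 57
Frame 4: STRIKE. 10 + next two rolls (4+5) = 19. Cumulative: 76
Frame 5: OPEN (4+5=9). Cumulative: 85
Frame 6: STRIKE. 10 + next two rolls (1+9) = 20. Cumulative: 105
Frame 7: SPARE (1+9=10). 10 + next roll (5) = 15. Cumulative: 120
Frame 8: SPARE (5+5=10). 10 + next roll (8) = 18. Cumulative: 138
Frame 9: OPEN (8+0=8). Cumulative: 146
Frame 10: SPARE. Sum of all frame-10 rolls (0+10+7) = 17. Cumulative: 163

Answer: 163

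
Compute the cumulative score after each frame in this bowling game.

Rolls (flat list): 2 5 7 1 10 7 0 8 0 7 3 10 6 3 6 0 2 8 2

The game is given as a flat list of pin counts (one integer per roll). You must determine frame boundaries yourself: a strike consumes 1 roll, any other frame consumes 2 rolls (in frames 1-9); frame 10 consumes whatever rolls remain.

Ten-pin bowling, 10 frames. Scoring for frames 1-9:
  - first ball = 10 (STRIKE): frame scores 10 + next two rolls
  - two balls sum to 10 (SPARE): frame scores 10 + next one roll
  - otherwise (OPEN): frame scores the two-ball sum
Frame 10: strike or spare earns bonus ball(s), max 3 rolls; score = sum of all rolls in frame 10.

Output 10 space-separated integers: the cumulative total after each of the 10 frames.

Frame 1: OPEN (2+5=7). Cumulative: 7
Frame 2: OPEN (7+1=8). Cumulative: 15
Frame 3: STRIKE. 10 + next two rolls (7+0) = 17. Cumulative: 32
Frame 4: OPEN (7+0=7). Cumulative: 39
Frame 5: OPEN (8+0=8). Cumulative: 47
Frame 6: SPARE (7+3=10). 10 + next roll (10) = 20. Cumulative: 67
Frame 7: STRIKE. 10 + next two rolls (6+3) = 19. Cumulative: 86
Frame 8: OPEN (6+3=9). Cumulative: 95
Frame 9: OPEN (6+0=6). Cumulative: 101
Frame 10: SPARE. Sum of all frame-10 rolls (2+8+2) = 12. Cumulative: 113

Answer: 7 15 32 39 47 67 86 95 101 113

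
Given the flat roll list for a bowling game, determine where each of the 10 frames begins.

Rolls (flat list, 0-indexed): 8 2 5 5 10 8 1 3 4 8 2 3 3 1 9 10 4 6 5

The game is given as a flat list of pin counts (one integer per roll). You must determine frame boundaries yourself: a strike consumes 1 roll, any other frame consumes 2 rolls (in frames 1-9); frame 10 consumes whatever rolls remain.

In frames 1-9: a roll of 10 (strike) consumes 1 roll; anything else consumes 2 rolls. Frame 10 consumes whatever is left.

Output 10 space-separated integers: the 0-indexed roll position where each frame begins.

Answer: 0 2 4 5 7 9 11 13 15 16

Derivation:
Frame 1 starts at roll index 0: rolls=8,2 (sum=10), consumes 2 rolls
Frame 2 starts at roll index 2: rolls=5,5 (sum=10), consumes 2 rolls
Frame 3 starts at roll index 4: roll=10 (strike), consumes 1 roll
Frame 4 starts at roll index 5: rolls=8,1 (sum=9), consumes 2 rolls
Frame 5 starts at roll index 7: rolls=3,4 (sum=7), consumes 2 rolls
Frame 6 starts at roll index 9: rolls=8,2 (sum=10), consumes 2 rolls
Frame 7 starts at roll index 11: rolls=3,3 (sum=6), consumes 2 rolls
Frame 8 starts at roll index 13: rolls=1,9 (sum=10), consumes 2 rolls
Frame 9 starts at roll index 15: roll=10 (strike), consumes 1 roll
Frame 10 starts at roll index 16: 3 remaining rolls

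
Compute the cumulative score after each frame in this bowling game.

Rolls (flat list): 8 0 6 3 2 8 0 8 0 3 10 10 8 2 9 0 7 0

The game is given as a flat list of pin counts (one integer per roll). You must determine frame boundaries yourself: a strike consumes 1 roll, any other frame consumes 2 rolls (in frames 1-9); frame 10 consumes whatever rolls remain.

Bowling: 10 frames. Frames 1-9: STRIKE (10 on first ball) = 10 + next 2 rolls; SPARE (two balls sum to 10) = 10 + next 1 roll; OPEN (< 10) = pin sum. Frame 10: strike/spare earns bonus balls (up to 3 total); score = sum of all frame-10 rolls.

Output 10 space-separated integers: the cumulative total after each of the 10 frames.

Frame 1: OPEN (8+0=8). Cumulative: 8
Frame 2: OPEN (6+3=9). Cumulative: 17
Frame 3: SPARE (2+8=10). 10 + next roll (0) = 10. Cumulative: 27
Frame 4: OPEN (0+8=8). Cumulative: 35
Frame 5: OPEN (0+3=3). Cumulative: 38
Frame 6: STRIKE. 10 + next two rolls (10+8) = 28. Cumulative: 66
Frame 7: STRIKE. 10 + next two rolls (8+2) = 20. Cumulative: 86
Frame 8: SPARE (8+2=10). 10 + next roll (9) = 19. Cumulative: 105
Frame 9: OPEN (9+0=9). Cumulative: 114
Frame 10: OPEN. Sum of all frame-10 rolls (7+0) = 7. Cumulative: 121

Answer: 8 17 27 35 38 66 86 105 114 121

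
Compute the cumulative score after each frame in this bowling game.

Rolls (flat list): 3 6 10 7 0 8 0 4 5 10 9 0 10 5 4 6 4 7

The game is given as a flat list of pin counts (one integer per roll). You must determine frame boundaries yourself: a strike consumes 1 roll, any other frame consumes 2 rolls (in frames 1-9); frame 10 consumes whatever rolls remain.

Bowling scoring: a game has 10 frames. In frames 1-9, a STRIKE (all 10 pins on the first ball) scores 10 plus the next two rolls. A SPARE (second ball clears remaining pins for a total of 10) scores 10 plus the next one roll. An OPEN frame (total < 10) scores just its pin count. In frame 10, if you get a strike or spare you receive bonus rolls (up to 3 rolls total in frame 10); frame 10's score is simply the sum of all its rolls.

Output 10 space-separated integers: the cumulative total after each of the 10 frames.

Answer: 9 26 33 41 50 69 78 97 106 123

Derivation:
Frame 1: OPEN (3+6=9). Cumulative: 9
Frame 2: STRIKE. 10 + next two rolls (7+0) = 17. Cumulative: 26
Frame 3: OPEN (7+0=7). Cumulative: 33
Frame 4: OPEN (8+0=8). Cumulative: 41
Frame 5: OPEN (4+5=9). Cumulative: 50
Frame 6: STRIKE. 10 + next two rolls (9+0) = 19. Cumulative: 69
Frame 7: OPEN (9+0=9). Cumulative: 78
Frame 8: STRIKE. 10 + next two rolls (5+4) = 19. Cumulative: 97
Frame 9: OPEN (5+4=9). Cumulative: 106
Frame 10: SPARE. Sum of all frame-10 rolls (6+4+7) = 17. Cumulative: 123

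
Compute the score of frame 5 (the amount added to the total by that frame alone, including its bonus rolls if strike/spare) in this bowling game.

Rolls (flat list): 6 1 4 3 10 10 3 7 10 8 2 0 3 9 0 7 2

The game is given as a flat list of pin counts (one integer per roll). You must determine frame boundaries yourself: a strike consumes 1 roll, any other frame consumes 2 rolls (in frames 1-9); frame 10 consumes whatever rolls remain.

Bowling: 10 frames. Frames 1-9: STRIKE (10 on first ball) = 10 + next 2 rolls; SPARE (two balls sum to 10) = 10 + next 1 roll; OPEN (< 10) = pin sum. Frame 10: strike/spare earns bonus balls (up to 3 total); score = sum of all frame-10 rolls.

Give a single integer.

Frame 1: OPEN (6+1=7). Cumulative: 7
Frame 2: OPEN (4+3=7). Cumulative: 14
Frame 3: STRIKE. 10 + next two rolls (10+3) = 23. Cumulative: 37
Frame 4: STRIKE. 10 + next two rolls (3+7) = 20. Cumulative: 57
Frame 5: SPARE (3+7=10). 10 + next roll (10) = 20. Cumulative: 77
Frame 6: STRIKE. 10 + next two rolls (8+2) = 20. Cumulative: 97
Frame 7: SPARE (8+2=10). 10 + next roll (0) = 10. Cumulative: 107

Answer: 20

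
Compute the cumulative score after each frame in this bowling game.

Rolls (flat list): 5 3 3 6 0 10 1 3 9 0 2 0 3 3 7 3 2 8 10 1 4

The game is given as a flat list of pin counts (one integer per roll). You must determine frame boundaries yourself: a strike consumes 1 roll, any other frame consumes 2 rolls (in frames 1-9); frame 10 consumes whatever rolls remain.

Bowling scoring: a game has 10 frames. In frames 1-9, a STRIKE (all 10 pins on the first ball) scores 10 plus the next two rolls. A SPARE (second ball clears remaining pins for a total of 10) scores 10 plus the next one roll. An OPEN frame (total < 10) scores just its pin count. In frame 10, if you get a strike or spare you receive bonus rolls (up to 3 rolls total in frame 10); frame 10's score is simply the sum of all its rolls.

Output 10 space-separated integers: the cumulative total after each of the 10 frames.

Answer: 8 17 28 32 41 43 49 61 81 96

Derivation:
Frame 1: OPEN (5+3=8). Cumulative: 8
Frame 2: OPEN (3+6=9). Cumulative: 17
Frame 3: SPARE (0+10=10). 10 + next roll (1) = 11. Cumulative: 28
Frame 4: OPEN (1+3=4). Cumulative: 32
Frame 5: OPEN (9+0=9). Cumulative: 41
Frame 6: OPEN (2+0=2). Cumulative: 43
Frame 7: OPEN (3+3=6). Cumulative: 49
Frame 8: SPARE (7+3=10). 10 + next roll (2) = 12. Cumulative: 61
Frame 9: SPARE (2+8=10). 10 + next roll (10) = 20. Cumulative: 81
Frame 10: STRIKE. Sum of all frame-10 rolls (10+1+4) = 15. Cumulative: 96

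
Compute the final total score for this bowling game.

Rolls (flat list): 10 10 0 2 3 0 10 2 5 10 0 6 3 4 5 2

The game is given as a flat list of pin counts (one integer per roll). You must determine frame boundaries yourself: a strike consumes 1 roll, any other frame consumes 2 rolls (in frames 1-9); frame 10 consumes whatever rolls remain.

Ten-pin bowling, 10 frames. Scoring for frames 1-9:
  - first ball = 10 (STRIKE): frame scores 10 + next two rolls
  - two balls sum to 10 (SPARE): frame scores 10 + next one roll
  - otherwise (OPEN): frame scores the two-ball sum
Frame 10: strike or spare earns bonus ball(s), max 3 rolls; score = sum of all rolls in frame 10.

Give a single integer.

Answer: 97

Derivation:
Frame 1: STRIKE. 10 + next two rolls (10+0) = 20. Cumulative: 20
Frame 2: STRIKE. 10 + next two rolls (0+2) = 12. Cumulative: 32
Frame 3: OPEN (0+2=2). Cumulative: 34
Frame 4: OPEN (3+0=3). Cumulative: 37
Frame 5: STRIKE. 10 + next two rolls (2+5) = 17. Cumulative: 54
Frame 6: OPEN (2+5=7). Cumulative: 61
Frame 7: STRIKE. 10 + next two rolls (0+6) = 16. Cumulative: 77
Frame 8: OPEN (0+6=6). Cumulative: 83
Frame 9: OPEN (3+4=7). Cumulative: 90
Frame 10: OPEN. Sum of all frame-10 rolls (5+2) = 7. Cumulative: 97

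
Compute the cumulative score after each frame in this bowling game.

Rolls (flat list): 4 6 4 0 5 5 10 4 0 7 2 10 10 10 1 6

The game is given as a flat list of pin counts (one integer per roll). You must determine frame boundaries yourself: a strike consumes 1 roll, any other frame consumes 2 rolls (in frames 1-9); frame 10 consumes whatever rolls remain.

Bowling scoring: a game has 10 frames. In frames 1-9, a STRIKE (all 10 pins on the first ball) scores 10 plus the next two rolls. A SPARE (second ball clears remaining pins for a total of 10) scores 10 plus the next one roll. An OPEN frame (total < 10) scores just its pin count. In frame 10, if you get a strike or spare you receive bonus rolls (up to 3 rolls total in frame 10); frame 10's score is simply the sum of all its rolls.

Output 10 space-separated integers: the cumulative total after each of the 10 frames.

Frame 1: SPARE (4+6=10). 10 + next roll (4) = 14. Cumulative: 14
Frame 2: OPEN (4+0=4). Cumulative: 18
Frame 3: SPARE (5+5=10). 10 + next roll (10) = 20. Cumulative: 38
Frame 4: STRIKE. 10 + next two rolls (4+0) = 14. Cumulative: 52
Frame 5: OPEN (4+0=4). Cumulative: 56
Frame 6: OPEN (7+2=9). Cumulative: 65
Frame 7: STRIKE. 10 + next two rolls (10+10) = 30. Cumulative: 95
Frame 8: STRIKE. 10 + next two rolls (10+1) = 21. Cumulative: 116
Frame 9: STRIKE. 10 + next two rolls (1+6) = 17. Cumulative: 133
Frame 10: OPEN. Sum of all frame-10 rolls (1+6) = 7. Cumulative: 140

Answer: 14 18 38 52 56 65 95 116 133 140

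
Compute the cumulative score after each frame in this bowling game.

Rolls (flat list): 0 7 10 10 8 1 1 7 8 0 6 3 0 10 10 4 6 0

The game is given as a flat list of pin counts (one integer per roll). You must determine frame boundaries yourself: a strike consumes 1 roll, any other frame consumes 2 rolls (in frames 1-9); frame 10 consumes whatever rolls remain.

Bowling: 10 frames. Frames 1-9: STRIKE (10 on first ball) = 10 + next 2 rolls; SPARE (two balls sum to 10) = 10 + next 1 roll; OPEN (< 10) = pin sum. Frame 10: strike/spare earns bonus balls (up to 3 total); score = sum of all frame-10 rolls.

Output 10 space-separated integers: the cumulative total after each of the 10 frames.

Answer: 7 35 54 63 71 79 88 108 128 138

Derivation:
Frame 1: OPEN (0+7=7). Cumulative: 7
Frame 2: STRIKE. 10 + next two rolls (10+8) = 28. Cumulative: 35
Frame 3: STRIKE. 10 + next two rolls (8+1) = 19. Cumulative: 54
Frame 4: OPEN (8+1=9). Cumulative: 63
Frame 5: OPEN (1+7=8). Cumulative: 71
Frame 6: OPEN (8+0=8). Cumulative: 79
Frame 7: OPEN (6+3=9). Cumulative: 88
Frame 8: SPARE (0+10=10). 10 + next roll (10) = 20. Cumulative: 108
Frame 9: STRIKE. 10 + next two rolls (4+6) = 20. Cumulative: 128
Frame 10: SPARE. Sum of all frame-10 rolls (4+6+0) = 10. Cumulative: 138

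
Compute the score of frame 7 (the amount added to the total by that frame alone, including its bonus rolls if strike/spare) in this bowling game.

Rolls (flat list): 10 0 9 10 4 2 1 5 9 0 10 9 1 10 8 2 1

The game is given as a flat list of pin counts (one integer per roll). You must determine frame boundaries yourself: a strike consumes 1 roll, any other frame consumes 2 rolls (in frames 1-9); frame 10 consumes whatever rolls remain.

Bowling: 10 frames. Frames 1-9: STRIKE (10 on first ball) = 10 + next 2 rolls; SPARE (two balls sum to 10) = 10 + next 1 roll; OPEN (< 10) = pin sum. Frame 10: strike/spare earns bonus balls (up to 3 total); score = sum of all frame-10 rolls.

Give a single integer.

Answer: 20

Derivation:
Frame 1: STRIKE. 10 + next two rolls (0+9) = 19. Cumulative: 19
Frame 2: OPEN (0+9=9). Cumulative: 28
Frame 3: STRIKE. 10 + next two rolls (4+2) = 16. Cumulative: 44
Frame 4: OPEN (4+2=6). Cumulative: 50
Frame 5: OPEN (1+5=6). Cumulative: 56
Frame 6: OPEN (9+0=9). Cumulative: 65
Frame 7: STRIKE. 10 + next two rolls (9+1) = 20. Cumulative: 85
Frame 8: SPARE (9+1=10). 10 + next roll (10) = 20. Cumulative: 105
Frame 9: STRIKE. 10 + next two rolls (8+2) = 20. Cumulative: 125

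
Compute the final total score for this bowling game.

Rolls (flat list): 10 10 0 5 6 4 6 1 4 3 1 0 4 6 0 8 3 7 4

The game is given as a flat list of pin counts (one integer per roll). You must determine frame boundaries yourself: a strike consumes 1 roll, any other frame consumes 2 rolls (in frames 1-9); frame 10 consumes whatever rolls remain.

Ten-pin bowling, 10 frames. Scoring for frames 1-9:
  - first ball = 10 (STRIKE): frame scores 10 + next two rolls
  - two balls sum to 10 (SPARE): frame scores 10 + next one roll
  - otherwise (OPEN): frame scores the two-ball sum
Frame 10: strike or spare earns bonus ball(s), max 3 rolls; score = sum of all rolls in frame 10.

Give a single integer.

Frame 1: STRIKE. 10 + next two rolls (10+0) = 20. Cumulative: 20
Frame 2: STRIKE. 10 + next two rolls (0+5) = 15. Cumulative: 35
Frame 3: OPEN (0+5=5). Cumulative: 40
Frame 4: SPARE (6+4=10). 10 + next roll (6) = 16. Cumulative: 56
Frame 5: OPEN (6+1=7). Cumulative: 63
Frame 6: OPEN (4+3=7). Cumulative: 70
Frame 7: OPEN (1+0=1). Cumulative: 71
Frame 8: SPARE (4+6=10). 10 + next roll (0) = 10. Cumulative: 81
Frame 9: OPEN (0+8=8). Cumulative: 89
Frame 10: SPARE. Sum of all frame-10 rolls (3+7+4) = 14. Cumulative: 103

Answer: 103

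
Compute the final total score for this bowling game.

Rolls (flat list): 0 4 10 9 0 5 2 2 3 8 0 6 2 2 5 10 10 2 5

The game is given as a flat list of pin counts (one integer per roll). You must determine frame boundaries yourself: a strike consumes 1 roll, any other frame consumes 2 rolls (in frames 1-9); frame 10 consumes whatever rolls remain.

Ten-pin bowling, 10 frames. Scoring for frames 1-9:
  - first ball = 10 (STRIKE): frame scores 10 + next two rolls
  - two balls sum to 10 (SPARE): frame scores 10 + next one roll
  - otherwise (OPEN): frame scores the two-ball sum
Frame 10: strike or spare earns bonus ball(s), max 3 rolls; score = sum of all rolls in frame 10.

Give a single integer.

Answer: 106

Derivation:
Frame 1: OPEN (0+4=4). Cumulative: 4
Frame 2: STRIKE. 10 + next two rolls (9+0) = 19. Cumulative: 23
Frame 3: OPEN (9+0=9). Cumulative: 32
Frame 4: OPEN (5+2=7). Cumulative: 39
Frame 5: OPEN (2+3=5). Cumulative: 44
Frame 6: OPEN (8+0=8). Cumulative: 52
Frame 7: OPEN (6+2=8). Cumulative: 60
Frame 8: OPEN (2+5=7). Cumulative: 67
Frame 9: STRIKE. 10 + next two rolls (10+2) = 22. Cumulative: 89
Frame 10: STRIKE. Sum of all frame-10 rolls (10+2+5) = 17. Cumulative: 106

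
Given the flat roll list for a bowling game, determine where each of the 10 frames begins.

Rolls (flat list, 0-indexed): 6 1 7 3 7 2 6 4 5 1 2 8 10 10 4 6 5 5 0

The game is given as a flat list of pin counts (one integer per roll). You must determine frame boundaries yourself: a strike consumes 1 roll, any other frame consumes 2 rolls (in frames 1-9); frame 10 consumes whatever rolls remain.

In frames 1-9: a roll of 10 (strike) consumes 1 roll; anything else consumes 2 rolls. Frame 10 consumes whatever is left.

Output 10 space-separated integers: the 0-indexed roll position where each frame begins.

Answer: 0 2 4 6 8 10 12 13 14 16

Derivation:
Frame 1 starts at roll index 0: rolls=6,1 (sum=7), consumes 2 rolls
Frame 2 starts at roll index 2: rolls=7,3 (sum=10), consumes 2 rolls
Frame 3 starts at roll index 4: rolls=7,2 (sum=9), consumes 2 rolls
Frame 4 starts at roll index 6: rolls=6,4 (sum=10), consumes 2 rolls
Frame 5 starts at roll index 8: rolls=5,1 (sum=6), consumes 2 rolls
Frame 6 starts at roll index 10: rolls=2,8 (sum=10), consumes 2 rolls
Frame 7 starts at roll index 12: roll=10 (strike), consumes 1 roll
Frame 8 starts at roll index 13: roll=10 (strike), consumes 1 roll
Frame 9 starts at roll index 14: rolls=4,6 (sum=10), consumes 2 rolls
Frame 10 starts at roll index 16: 3 remaining rolls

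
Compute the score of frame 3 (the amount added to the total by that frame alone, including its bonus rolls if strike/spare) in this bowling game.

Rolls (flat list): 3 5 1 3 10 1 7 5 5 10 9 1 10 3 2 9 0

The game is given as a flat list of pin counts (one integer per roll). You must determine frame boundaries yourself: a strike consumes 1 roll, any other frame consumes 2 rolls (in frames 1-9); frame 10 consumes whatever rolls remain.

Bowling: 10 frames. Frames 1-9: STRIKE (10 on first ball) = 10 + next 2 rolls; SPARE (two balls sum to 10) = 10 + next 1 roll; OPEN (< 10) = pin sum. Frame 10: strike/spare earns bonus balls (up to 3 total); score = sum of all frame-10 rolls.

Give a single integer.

Answer: 18

Derivation:
Frame 1: OPEN (3+5=8). Cumulative: 8
Frame 2: OPEN (1+3=4). Cumulative: 12
Frame 3: STRIKE. 10 + next two rolls (1+7) = 18. Cumulative: 30
Frame 4: OPEN (1+7=8). Cumulative: 38
Frame 5: SPARE (5+5=10). 10 + next roll (10) = 20. Cumulative: 58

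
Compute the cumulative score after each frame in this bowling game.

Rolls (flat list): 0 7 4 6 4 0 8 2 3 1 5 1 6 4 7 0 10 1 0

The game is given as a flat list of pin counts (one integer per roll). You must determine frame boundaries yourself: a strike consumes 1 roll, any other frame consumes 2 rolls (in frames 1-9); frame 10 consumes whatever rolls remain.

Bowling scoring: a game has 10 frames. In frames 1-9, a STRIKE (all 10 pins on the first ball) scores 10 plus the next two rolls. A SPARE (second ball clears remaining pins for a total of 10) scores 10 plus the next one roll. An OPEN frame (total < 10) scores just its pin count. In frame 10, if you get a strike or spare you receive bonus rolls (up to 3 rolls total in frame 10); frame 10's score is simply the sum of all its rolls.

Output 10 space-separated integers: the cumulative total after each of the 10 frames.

Frame 1: OPEN (0+7=7). Cumulative: 7
Frame 2: SPARE (4+6=10). 10 + next roll (4) = 14. Cumulative: 21
Frame 3: OPEN (4+0=4). Cumulative: 25
Frame 4: SPARE (8+2=10). 10 + next roll (3) = 13. Cumulative: 38
Frame 5: OPEN (3+1=4). Cumulative: 42
Frame 6: OPEN (5+1=6). Cumulative: 48
Frame 7: SPARE (6+4=10). 10 + next roll (7) = 17. Cumulative: 65
Frame 8: OPEN (7+0=7). Cumulative: 72
Frame 9: STRIKE. 10 + next two rolls (1+0) = 11. Cumulative: 83
Frame 10: OPEN. Sum of all frame-10 rolls (1+0) = 1. Cumulative: 84

Answer: 7 21 25 38 42 48 65 72 83 84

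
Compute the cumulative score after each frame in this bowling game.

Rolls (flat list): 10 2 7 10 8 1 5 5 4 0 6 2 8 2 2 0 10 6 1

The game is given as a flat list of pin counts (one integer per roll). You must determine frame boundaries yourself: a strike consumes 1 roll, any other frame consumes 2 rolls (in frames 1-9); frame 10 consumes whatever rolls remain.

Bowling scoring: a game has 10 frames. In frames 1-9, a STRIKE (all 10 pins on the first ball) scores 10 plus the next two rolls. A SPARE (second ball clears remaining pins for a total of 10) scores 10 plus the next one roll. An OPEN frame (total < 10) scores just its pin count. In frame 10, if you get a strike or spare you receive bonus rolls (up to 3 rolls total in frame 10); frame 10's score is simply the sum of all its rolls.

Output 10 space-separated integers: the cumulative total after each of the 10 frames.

Frame 1: STRIKE. 10 + next two rolls (2+7) = 19. Cumulative: 19
Frame 2: OPEN (2+7=9). Cumulative: 28
Frame 3: STRIKE. 10 + next two rolls (8+1) = 19. Cumulative: 47
Frame 4: OPEN (8+1=9). Cumulative: 56
Frame 5: SPARE (5+5=10). 10 + next roll (4) = 14. Cumulative: 70
Frame 6: OPEN (4+0=4). Cumulative: 74
Frame 7: OPEN (6+2=8). Cumulative: 82
Frame 8: SPARE (8+2=10). 10 + next roll (2) = 12. Cumulative: 94
Frame 9: OPEN (2+0=2). Cumulative: 96
Frame 10: STRIKE. Sum of all frame-10 rolls (10+6+1) = 17. Cumulative: 113

Answer: 19 28 47 56 70 74 82 94 96 113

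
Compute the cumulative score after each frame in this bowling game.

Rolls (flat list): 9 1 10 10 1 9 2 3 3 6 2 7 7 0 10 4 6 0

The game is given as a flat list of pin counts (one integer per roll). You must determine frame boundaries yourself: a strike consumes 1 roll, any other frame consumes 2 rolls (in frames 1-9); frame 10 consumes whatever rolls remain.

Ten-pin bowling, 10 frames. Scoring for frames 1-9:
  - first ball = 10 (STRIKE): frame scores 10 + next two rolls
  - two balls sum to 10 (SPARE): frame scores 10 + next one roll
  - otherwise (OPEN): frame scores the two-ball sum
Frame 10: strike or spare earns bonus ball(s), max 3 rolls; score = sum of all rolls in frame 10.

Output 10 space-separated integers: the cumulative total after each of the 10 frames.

Answer: 20 41 61 73 78 87 96 103 123 133

Derivation:
Frame 1: SPARE (9+1=10). 10 + next roll (10) = 20. Cumulative: 20
Frame 2: STRIKE. 10 + next two rolls (10+1) = 21. Cumulative: 41
Frame 3: STRIKE. 10 + next two rolls (1+9) = 20. Cumulative: 61
Frame 4: SPARE (1+9=10). 10 + next roll (2) = 12. Cumulative: 73
Frame 5: OPEN (2+3=5). Cumulative: 78
Frame 6: OPEN (3+6=9). Cumulative: 87
Frame 7: OPEN (2+7=9). Cumulative: 96
Frame 8: OPEN (7+0=7). Cumulative: 103
Frame 9: STRIKE. 10 + next two rolls (4+6) = 20. Cumulative: 123
Frame 10: SPARE. Sum of all frame-10 rolls (4+6+0) = 10. Cumulative: 133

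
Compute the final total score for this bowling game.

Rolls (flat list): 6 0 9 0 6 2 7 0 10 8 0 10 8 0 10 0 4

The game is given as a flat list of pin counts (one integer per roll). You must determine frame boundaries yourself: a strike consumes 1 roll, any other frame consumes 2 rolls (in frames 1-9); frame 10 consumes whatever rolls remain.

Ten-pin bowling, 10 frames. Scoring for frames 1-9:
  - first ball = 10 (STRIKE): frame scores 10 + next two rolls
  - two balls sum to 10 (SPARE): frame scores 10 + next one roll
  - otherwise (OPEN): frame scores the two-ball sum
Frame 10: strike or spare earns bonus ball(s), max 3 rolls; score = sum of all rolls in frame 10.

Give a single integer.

Frame 1: OPEN (6+0=6). Cumulative: 6
Frame 2: OPEN (9+0=9). Cumulative: 15
Frame 3: OPEN (6+2=8). Cumulative: 23
Frame 4: OPEN (7+0=7). Cumulative: 30
Frame 5: STRIKE. 10 + next two rolls (8+0) = 18. Cumulative: 48
Frame 6: OPEN (8+0=8). Cumulative: 56
Frame 7: STRIKE. 10 + next two rolls (8+0) = 18. Cumulative: 74
Frame 8: OPEN (8+0=8). Cumulative: 82
Frame 9: STRIKE. 10 + next two rolls (0+4) = 14. Cumulative: 96
Frame 10: OPEN. Sum of all frame-10 rolls (0+4) = 4. Cumulative: 100

Answer: 100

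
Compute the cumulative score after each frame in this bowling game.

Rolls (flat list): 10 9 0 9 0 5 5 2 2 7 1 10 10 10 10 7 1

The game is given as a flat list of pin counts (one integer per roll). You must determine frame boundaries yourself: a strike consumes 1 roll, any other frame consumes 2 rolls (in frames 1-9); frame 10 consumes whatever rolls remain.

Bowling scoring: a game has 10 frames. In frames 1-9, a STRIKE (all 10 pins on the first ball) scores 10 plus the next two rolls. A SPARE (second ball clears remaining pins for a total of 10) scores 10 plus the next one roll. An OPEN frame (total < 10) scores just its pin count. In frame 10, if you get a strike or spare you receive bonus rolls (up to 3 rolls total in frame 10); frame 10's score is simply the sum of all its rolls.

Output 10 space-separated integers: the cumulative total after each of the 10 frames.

Answer: 19 28 37 49 53 61 91 121 148 166

Derivation:
Frame 1: STRIKE. 10 + next two rolls (9+0) = 19. Cumulative: 19
Frame 2: OPEN (9+0=9). Cumulative: 28
Frame 3: OPEN (9+0=9). Cumulative: 37
Frame 4: SPARE (5+5=10). 10 + next roll (2) = 12. Cumulative: 49
Frame 5: OPEN (2+2=4). Cumulative: 53
Frame 6: OPEN (7+1=8). Cumulative: 61
Frame 7: STRIKE. 10 + next two rolls (10+10) = 30. Cumulative: 91
Frame 8: STRIKE. 10 + next two rolls (10+10) = 30. Cumulative: 121
Frame 9: STRIKE. 10 + next two rolls (10+7) = 27. Cumulative: 148
Frame 10: STRIKE. Sum of all frame-10 rolls (10+7+1) = 18. Cumulative: 166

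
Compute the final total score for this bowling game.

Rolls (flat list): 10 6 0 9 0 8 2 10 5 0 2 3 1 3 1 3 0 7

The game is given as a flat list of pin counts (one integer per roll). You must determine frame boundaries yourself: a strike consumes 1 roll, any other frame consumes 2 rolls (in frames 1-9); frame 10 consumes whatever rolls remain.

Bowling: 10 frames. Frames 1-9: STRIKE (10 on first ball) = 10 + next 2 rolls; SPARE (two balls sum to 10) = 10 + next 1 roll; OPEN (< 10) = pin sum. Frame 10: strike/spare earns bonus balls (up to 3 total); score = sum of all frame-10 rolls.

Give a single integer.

Frame 1: STRIKE. 10 + next two rolls (6+0) = 16. Cumulative: 16
Frame 2: OPEN (6+0=6). Cumulative: 22
Frame 3: OPEN (9+0=9). Cumulative: 31
Frame 4: SPARE (8+2=10). 10 + next roll (10) = 20. Cumulative: 51
Frame 5: STRIKE. 10 + next two rolls (5+0) = 15. Cumulative: 66
Frame 6: OPEN (5+0=5). Cumulative: 71
Frame 7: OPEN (2+3=5). Cumulative: 76
Frame 8: OPEN (1+3=4). Cumulative: 80
Frame 9: OPEN (1+3=4). Cumulative: 84
Frame 10: OPEN. Sum of all frame-10 rolls (0+7) = 7. Cumulative: 91

Answer: 91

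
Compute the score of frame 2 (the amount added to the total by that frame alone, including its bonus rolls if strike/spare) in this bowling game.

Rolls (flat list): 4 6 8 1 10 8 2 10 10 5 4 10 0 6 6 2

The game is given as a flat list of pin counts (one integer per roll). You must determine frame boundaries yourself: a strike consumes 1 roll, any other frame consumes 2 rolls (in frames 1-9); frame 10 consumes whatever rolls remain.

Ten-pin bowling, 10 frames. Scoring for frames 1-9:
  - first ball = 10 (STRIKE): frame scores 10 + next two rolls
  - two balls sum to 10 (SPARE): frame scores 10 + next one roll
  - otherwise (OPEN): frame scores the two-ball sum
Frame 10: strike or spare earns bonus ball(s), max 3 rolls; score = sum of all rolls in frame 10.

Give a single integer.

Frame 1: SPARE (4+6=10). 10 + next roll (8) = 18. Cumulative: 18
Frame 2: OPEN (8+1=9). Cumulative: 27
Frame 3: STRIKE. 10 + next two rolls (8+2) = 20. Cumulative: 47
Frame 4: SPARE (8+2=10). 10 + next roll (10) = 20. Cumulative: 67

Answer: 9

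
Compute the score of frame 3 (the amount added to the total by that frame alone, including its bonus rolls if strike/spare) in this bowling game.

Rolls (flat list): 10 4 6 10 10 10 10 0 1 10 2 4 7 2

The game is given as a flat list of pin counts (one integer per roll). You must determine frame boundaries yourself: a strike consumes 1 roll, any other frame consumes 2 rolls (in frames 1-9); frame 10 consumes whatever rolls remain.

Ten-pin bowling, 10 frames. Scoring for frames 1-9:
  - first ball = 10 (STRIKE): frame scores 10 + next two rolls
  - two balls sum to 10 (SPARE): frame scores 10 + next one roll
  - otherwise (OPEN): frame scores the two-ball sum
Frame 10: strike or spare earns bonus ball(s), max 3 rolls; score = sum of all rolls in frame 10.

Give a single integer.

Frame 1: STRIKE. 10 + next two rolls (4+6) = 20. Cumulative: 20
Frame 2: SPARE (4+6=10). 10 + next roll (10) = 20. Cumulative: 40
Frame 3: STRIKE. 10 + next two rolls (10+10) = 30. Cumulative: 70
Frame 4: STRIKE. 10 + next two rolls (10+10) = 30. Cumulative: 100
Frame 5: STRIKE. 10 + next two rolls (10+0) = 20. Cumulative: 120

Answer: 30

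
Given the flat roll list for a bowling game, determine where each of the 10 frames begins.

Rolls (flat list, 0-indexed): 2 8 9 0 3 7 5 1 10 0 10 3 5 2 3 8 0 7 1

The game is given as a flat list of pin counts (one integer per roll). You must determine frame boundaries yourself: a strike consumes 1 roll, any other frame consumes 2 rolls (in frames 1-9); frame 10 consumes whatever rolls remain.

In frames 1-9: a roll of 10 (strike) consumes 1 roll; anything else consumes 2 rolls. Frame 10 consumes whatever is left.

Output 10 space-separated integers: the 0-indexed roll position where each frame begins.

Answer: 0 2 4 6 8 9 11 13 15 17

Derivation:
Frame 1 starts at roll index 0: rolls=2,8 (sum=10), consumes 2 rolls
Frame 2 starts at roll index 2: rolls=9,0 (sum=9), consumes 2 rolls
Frame 3 starts at roll index 4: rolls=3,7 (sum=10), consumes 2 rolls
Frame 4 starts at roll index 6: rolls=5,1 (sum=6), consumes 2 rolls
Frame 5 starts at roll index 8: roll=10 (strike), consumes 1 roll
Frame 6 starts at roll index 9: rolls=0,10 (sum=10), consumes 2 rolls
Frame 7 starts at roll index 11: rolls=3,5 (sum=8), consumes 2 rolls
Frame 8 starts at roll index 13: rolls=2,3 (sum=5), consumes 2 rolls
Frame 9 starts at roll index 15: rolls=8,0 (sum=8), consumes 2 rolls
Frame 10 starts at roll index 17: 2 remaining rolls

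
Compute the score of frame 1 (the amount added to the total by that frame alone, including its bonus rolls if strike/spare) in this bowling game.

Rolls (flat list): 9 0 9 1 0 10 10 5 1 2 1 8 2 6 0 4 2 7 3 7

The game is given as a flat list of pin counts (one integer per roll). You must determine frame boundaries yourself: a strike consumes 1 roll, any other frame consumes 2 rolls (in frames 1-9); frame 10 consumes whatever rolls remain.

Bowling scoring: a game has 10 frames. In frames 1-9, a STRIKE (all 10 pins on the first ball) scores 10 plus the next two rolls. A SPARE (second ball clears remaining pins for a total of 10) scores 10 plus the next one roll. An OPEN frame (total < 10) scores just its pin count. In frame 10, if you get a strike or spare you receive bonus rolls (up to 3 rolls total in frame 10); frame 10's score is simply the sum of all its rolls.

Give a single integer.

Frame 1: OPEN (9+0=9). Cumulative: 9
Frame 2: SPARE (9+1=10). 10 + next roll (0) = 10. Cumulative: 19
Frame 3: SPARE (0+10=10). 10 + next roll (10) = 20. Cumulative: 39

Answer: 9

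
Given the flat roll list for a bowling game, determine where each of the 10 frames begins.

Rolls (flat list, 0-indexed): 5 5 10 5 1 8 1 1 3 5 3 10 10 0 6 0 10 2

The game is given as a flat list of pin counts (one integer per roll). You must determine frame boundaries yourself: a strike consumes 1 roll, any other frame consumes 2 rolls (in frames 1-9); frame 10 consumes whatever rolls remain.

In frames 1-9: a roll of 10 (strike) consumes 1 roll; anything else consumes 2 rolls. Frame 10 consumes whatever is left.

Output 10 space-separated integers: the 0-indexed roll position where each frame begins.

Answer: 0 2 3 5 7 9 11 12 13 15

Derivation:
Frame 1 starts at roll index 0: rolls=5,5 (sum=10), consumes 2 rolls
Frame 2 starts at roll index 2: roll=10 (strike), consumes 1 roll
Frame 3 starts at roll index 3: rolls=5,1 (sum=6), consumes 2 rolls
Frame 4 starts at roll index 5: rolls=8,1 (sum=9), consumes 2 rolls
Frame 5 starts at roll index 7: rolls=1,3 (sum=4), consumes 2 rolls
Frame 6 starts at roll index 9: rolls=5,3 (sum=8), consumes 2 rolls
Frame 7 starts at roll index 11: roll=10 (strike), consumes 1 roll
Frame 8 starts at roll index 12: roll=10 (strike), consumes 1 roll
Frame 9 starts at roll index 13: rolls=0,6 (sum=6), consumes 2 rolls
Frame 10 starts at roll index 15: 3 remaining rolls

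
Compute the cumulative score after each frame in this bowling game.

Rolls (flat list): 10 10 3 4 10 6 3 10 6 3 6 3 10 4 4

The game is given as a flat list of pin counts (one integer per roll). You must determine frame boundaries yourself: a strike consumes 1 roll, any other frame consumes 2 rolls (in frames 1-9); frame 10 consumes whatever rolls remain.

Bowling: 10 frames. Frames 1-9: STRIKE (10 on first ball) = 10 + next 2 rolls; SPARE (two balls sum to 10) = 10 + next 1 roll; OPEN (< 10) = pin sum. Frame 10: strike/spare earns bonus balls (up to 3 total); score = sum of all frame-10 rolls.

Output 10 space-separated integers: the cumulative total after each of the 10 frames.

Frame 1: STRIKE. 10 + next two rolls (10+3) = 23. Cumulative: 23
Frame 2: STRIKE. 10 + next two rolls (3+4) = 17. Cumulative: 40
Frame 3: OPEN (3+4=7). Cumulative: 47
Frame 4: STRIKE. 10 + next two rolls (6+3) = 19. Cumulative: 66
Frame 5: OPEN (6+3=9). Cumulative: 75
Frame 6: STRIKE. 10 + next two rolls (6+3) = 19. Cumulative: 94
Frame 7: OPEN (6+3=9). Cumulative: 103
Frame 8: OPEN (6+3=9). Cumulative: 112
Frame 9: STRIKE. 10 + next two rolls (4+4) = 18. Cumulative: 130
Frame 10: OPEN. Sum of all frame-10 rolls (4+4) = 8. Cumulative: 138

Answer: 23 40 47 66 75 94 103 112 130 138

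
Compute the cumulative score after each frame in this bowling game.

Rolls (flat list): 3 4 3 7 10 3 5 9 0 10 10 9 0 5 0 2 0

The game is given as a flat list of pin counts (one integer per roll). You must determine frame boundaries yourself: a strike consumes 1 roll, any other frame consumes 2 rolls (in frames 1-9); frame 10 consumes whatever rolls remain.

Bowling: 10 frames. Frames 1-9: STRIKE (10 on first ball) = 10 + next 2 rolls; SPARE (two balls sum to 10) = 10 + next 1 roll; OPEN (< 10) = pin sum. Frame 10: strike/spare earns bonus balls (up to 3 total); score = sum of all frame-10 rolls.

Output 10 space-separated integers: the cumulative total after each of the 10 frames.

Answer: 7 27 45 53 62 91 110 119 124 126

Derivation:
Frame 1: OPEN (3+4=7). Cumulative: 7
Frame 2: SPARE (3+7=10). 10 + next roll (10) = 20. Cumulative: 27
Frame 3: STRIKE. 10 + next two rolls (3+5) = 18. Cumulative: 45
Frame 4: OPEN (3+5=8). Cumulative: 53
Frame 5: OPEN (9+0=9). Cumulative: 62
Frame 6: STRIKE. 10 + next two rolls (10+9) = 29. Cumulative: 91
Frame 7: STRIKE. 10 + next two rolls (9+0) = 19. Cumulative: 110
Frame 8: OPEN (9+0=9). Cumulative: 119
Frame 9: OPEN (5+0=5). Cumulative: 124
Frame 10: OPEN. Sum of all frame-10 rolls (2+0) = 2. Cumulative: 126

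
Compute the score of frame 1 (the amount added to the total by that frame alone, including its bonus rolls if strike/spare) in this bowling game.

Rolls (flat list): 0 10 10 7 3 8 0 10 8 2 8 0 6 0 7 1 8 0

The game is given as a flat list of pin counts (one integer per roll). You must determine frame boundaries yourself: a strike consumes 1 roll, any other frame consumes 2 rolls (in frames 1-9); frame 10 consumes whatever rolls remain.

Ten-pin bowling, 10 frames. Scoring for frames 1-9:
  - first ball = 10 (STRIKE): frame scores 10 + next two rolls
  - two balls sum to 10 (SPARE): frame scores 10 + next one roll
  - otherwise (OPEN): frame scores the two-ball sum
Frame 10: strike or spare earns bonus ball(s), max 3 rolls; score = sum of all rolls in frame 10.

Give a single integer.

Frame 1: SPARE (0+10=10). 10 + next roll (10) = 20. Cumulative: 20
Frame 2: STRIKE. 10 + next two rolls (7+3) = 20. Cumulative: 40
Frame 3: SPARE (7+3=10). 10 + next roll (8) = 18. Cumulative: 58

Answer: 20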